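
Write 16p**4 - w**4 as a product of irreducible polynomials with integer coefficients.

(2p + w)(2p - w)(4p**2 + w**2)

Write as (4p**2)² − (w**2)², then factor 4p**2 - w**2 once more.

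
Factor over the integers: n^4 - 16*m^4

Difference of squares twice: with A = n and B = 2*m, A⁴ − B⁴ = (A² − B²)(A² + B²), and A² − B² factors again.

(n - 2*m)*(n + 2*m)*(n^2 + 4*m^2)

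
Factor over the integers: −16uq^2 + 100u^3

Pull out the common factor 4u; 25u^2 − 4q^2 is a difference of squares.

4u(5u − 2q)(5u + 2q)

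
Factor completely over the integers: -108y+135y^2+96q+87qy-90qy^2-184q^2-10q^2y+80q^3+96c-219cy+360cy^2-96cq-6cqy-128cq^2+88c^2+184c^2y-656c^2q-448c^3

-(7c+5q+5y-4)(8c+8q-9y)(8c-2q+3)

Group: 8c(-56c^2-96cq+23cy+32c-40q^2+5qy+32q+45y^2-36y) + (-2q+3)(-56c^2-96cq+23cy+32c-40q^2+5qy+32q+45y^2-36y); both groups contain (-56c^2-96cq+23cy+32c-40q^2+5qy+32q+45y^2-36y), so (8c-2q+3) is a factor with cofactor -56c^2-96cq+23cy+32c-40q^2+5qy+32q+45y^2-36y.
The cofactor groups again: -56c^2-96cq+23cy+32c-40q^2+5qy+32q+45y^2-36y = -7c(8c+8q-9y) + (-5q-5y+4)(8c+8q-9y); both groups contain (8c+8q-9y), giving -(7c+5q+5y-4)(8c+8q-9y).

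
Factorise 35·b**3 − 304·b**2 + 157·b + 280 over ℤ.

(5·b − 7)·(7·b + 5)·(b − 8)

Trying the rational-root candidates, b = −5/7 is a root, giving the factor (7·b + 5) and quotient 5·b**2 − 47·b + 56.
The remaining quadratic factors as (5·b − 7)(b − 8).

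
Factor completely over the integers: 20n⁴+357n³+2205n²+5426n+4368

(4n+13)(5n+8)(n+6)(n+7)

Trying the rational-root candidates, n = −13/4 is a root, giving the factor (4n+13) and quotient 5n³+73n²+314n+336.
Then n = −8/5 is a root, so (5n+8) divides it; the quotient is n²+13n+42.
The remaining quadratic factors as (n+7)(n+6).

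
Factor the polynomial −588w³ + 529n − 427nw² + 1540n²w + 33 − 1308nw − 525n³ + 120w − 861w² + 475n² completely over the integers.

−(15n + 7w + 1)(5n − 12w + 3)(7n − 7w − 11)

Group: 15n(−35n² + 119nw + 34n − 84w² − 111w + 33) + (7w + 1)(−35n² + 119nw + 34n − 84w² − 111w + 33); both groups contain (−35n² + 119nw + 34n − 84w² − 111w + 33), so (15n + 7w + 1) is a factor with cofactor −35n² + 119nw + 34n − 84w² − 111w + 33.
The cofactor groups again: −35n² + 119nw + 34n − 84w² − 111w + 33 = −7n(5n − 12w + 3) + (7w + 11)(5n − 12w + 3); both groups contain (5n − 12w + 3), giving −(7n − 7w − 11)(5n − 12w + 3).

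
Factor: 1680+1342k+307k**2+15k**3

By the rational root theorem, k = -8/3 is a root, so (3k+8) is a factor; dividing leaves 5k**2+89k+210.
The remaining quadratic factors as (k+15)(5k+14).

(3k+8)(5k+14)(k+15)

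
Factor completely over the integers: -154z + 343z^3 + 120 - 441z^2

Among the possible rational roots, z = 10/7 is a root, giving the factor (7z - 10) and quotient 49z^2 + 7z - 12.
The remaining quadratic factors as (7z + 4)(7z - 3).

(7z + 4)(7z - 10)(7z - 3)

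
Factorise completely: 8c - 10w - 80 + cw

Group as (cw + 8c) + (-10w - 80) = c(w + 8) - 10(w + 8).
Both groups share the factor (w + 8).

(c - 10)(w + 8)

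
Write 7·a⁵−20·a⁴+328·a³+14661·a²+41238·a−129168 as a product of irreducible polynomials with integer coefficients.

Among the possible rational roots, a = 13/7 is a root, so (7·a−13) is a factor; dividing leaves a⁴−a³+45·a²+2178·a+9936.
Then a = −8 is a root, so (a+8) is a factor; dividing leaves a³−9·a²+117·a+1242.
Then a = −6 is a root, giving the factor (a+6) and quotient a²−15·a+207.
The quadratic a²−15·a+207 has discriminant −603 < 0 and is irreducible over ℤ.

(7·a−13)·(a+6)·(a+8)·(a²−15·a+207)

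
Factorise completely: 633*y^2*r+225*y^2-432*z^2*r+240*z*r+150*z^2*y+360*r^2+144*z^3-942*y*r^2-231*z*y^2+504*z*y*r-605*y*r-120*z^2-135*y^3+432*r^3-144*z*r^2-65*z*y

Group: 3*z*(48*z^2-30*z*y-40*z-27*y^2+78*y*r+45*y-48*r^2-40*r) + (5*y-9*r)*(48*z^2-30*z*y-40*z-27*y^2+78*y*r+45*y-48*r^2-40*r); both groups contain (48*z^2-30*z*y-40*z-27*y^2+78*y*r+45*y-48*r^2-40*r), so (3*z+5*y-9*r) is a factor with cofactor 48*z^2-30*z*y-40*z-27*y^2+78*y*r+45*y-48*r^2-40*r.
The cofactor groups again: 48*z^2-30*z*y-40*z-27*y^2+78*y*r+45*y-48*r^2-40*r = 6*z*(8*z-9*y+8*r) + (3*y-6*r-5)*(8*z-9*y+8*r); both groups contain (8*z-9*y+8*r), giving (6*z+3*y-6*r-5)*(8*z-9*y+8*r).

(6*z+3*y-6*r-5)*(3*z+5*y-9*r)*(8*z-9*y+8*r)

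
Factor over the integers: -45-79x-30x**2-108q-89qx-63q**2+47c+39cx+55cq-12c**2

-(3c-7q-6x-5)(4c-9q-5x-9)

Group: -3c(4c-9q-5x-9) + (7q+6x+5)(4c-9q-5x-9); both groups contain (4c-9q-5x-9).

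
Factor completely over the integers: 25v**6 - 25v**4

Factor out 25v**4 first: what remains is v**2 - 1.
Recognize a difference of squares with the parts v and 1.

25v**4(v + 1)(v - 1)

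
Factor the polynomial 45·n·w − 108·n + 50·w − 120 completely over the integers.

(5·w − 12)·(9·n + 10)

Group as (45·n·w − 108·n) + (50·w − 120) = 9·n·(5·w − 12) + 10·(5·w − 12).
Both groups share the factor (5·w − 12).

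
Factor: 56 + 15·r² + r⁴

Substitute u = r² to get a quadratic in u, then factor.
r² + 8 is irreducible over ℤ (always positive, so no real roots).
r² + 7 is irreducible over ℤ (always positive, so no real roots).

(r² + 7)·(r² + 8)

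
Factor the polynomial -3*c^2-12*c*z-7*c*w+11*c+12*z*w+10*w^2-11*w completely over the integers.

Group: -3*c*(c-w) + (-12*z-10*w+11)*(c-w); both groups contain (c-w).

-(3*c+12*z+10*w-11)*(c-w)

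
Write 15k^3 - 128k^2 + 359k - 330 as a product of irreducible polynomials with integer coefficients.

(3k - 10)(5k - 11)(k - 3)

By the rational root theorem, k = 3 is a root, so (k - 3) is a factor; dividing leaves 15k^2 - 83k + 110.
The remaining quadratic factors as (3k - 10)(5k - 11).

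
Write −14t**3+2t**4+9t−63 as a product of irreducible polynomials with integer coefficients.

(t−7)(2t**3+9)

Group as (2t**4+9t) + (−14t**3−63) = t(2t**3+9) − 7(2t**3+9).
Both groups share the factor (2t**3+9).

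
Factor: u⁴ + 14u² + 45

(u² + 5)(u² + 9)

Substitute w = u² to get a quadratic in w, then factor.
u² + 5 is irreducible over ℤ (always positive, so no real roots).
u² + 9 is irreducible over ℤ (sum of squares).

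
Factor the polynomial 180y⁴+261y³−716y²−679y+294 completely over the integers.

Testing divisors of the constant over divisors of the leading coefficient, y = −7/3 is a root, giving the factor (3y+7) and quotient 60y³−53y²−115y+42.
Next, y = 7/4 is a root, so (4y−7) is a factor; dividing leaves 15y²+13y−6.
The remaining quadratic factors as (5y+6)(3y−1).

(3y+7)(3y−1)(4y−7)(5y+6)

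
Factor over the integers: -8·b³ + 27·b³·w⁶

Pull out the common factor b³, leaving 27·w⁶ - 8.
Recognize a difference of cubes with the parts 3·w² and 2.

b³·(3·w² - 2)·(9·w⁴ + 6·w² + 4)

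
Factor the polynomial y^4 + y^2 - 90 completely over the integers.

Substitute u = y^2 to get a quadratic in u, then factor.
y^2 + 10 is irreducible over ℤ (always positive, so no real roots).
y^2 - 9 is a difference of squares.

(y + 3)*(y - 3)*(y^2 + 10)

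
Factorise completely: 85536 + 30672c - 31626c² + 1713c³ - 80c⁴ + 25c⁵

By the rational root theorem, c = 12/5 is a root, so (5c - 12) is a factor; dividing leaves 5c⁴ - 4c³ + 333c² - 5526c - 7128.
Continuing, c = 9 is a root, giving the factor (c - 9) and quotient 5c³ + 41c² + 702c + 792.
Then c = -6/5 is a root, giving the factor (5c + 6) and quotient c² + 7c + 132.
The quadratic c² + 7c + 132 has discriminant -479 < 0 and is irreducible over ℤ.

(5c + 6)(5c - 12)(c - 9)(c² + 7c + 132)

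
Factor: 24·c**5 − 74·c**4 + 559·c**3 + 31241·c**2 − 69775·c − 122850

Testing divisors of the constant over divisors of the leading coefficient, c = −10 is a root, so (c + 10) is a factor; dividing leaves 24·c**4 − 314·c**3 + 3699·c**2 − 5749·c − 12285.
Then c = 13/4 is a root, so (4·c − 13) is a factor; dividing leaves 6·c**3 − 59·c**2 + 733·c + 945.
Continuing, c = −7/6 is a root, so (6·c + 7) is a factor; dividing leaves c**2 − 11·c + 135.
The quadratic c**2 − 11·c + 135 has discriminant −419 < 0 and is irreducible over ℤ.

(4·c − 13)·(6·c + 7)·(c + 10)·(c**2 − 11·c + 135)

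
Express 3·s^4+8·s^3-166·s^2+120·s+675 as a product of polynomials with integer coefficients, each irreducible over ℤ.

(3·s+5)·(s+9)·(s-3)·(s-5)

Among the possible rational roots, s = 5 is a root, so (s-5) is a factor; dividing leaves 3·s^3+23·s^2-51·s-135.
Continuing, s = -9 is a root, so (s+9) is a factor; dividing leaves 3·s^2-4·s-15.
The remaining quadratic factors as (3·s+5)(s-3).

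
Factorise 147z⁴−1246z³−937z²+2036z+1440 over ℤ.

(3z−4)(7z+5)(7z+8)(z−9)

Testing divisors of the constant over divisors of the leading coefficient, z = 9 is a root, giving the factor (z−9) and quotient 147z³+77z²−244z−160.
Next, z = −8/7 is a root, so (7z+8) is a factor; dividing leaves 21z²−13z−20.
The remaining quadratic factors as (7z+5)(3z−4).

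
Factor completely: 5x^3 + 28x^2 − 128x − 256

(5x + 8)(x + 8)(x − 4)

By the rational root theorem, x = −8 is a root, giving the factor (x + 8) and quotient 5x^2 − 12x − 32.
The remaining quadratic factors as (x − 4)(5x + 8).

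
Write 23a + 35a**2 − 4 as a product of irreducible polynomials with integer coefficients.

Need a pair with product 35·(−4) = −140 and sum 23: that's 28 and −5.
Split the middle term: 35a**2 + 28a − 5a − 4 = 7a(5a + 4) − (5a + 4).

(5a + 4)(7a − 1)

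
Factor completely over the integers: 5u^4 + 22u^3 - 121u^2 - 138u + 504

(5u + 12)(u + 7)(u - 2)(u - 3)

Trying the rational-root candidates, u = -12/5 is a root, so (5u + 12) is a factor; dividing leaves u^3 + 2u^2 - 29u + 42.
Then u = 2 is a root, giving the factor (u - 2) and quotient u^2 + 4u - 21.
The remaining quadratic factors as (u - 3)(u + 7).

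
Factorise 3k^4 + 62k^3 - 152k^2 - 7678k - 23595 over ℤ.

(3k + 11)(k + 13)(k + 15)(k - 11)

Among the possible rational roots, k = -11/3 is a root, so (3k + 11) is a factor; dividing leaves k^3 + 17k^2 - 113k - 2145.
Then k = 11 is a root, so (k - 11) divides it; the quotient is k^2 + 28k + 195.
The remaining quadratic factors as (k + 13)(k + 15).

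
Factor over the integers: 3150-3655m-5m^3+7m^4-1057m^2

Among the possible rational roots, m = 14 is a root, so (m-14) is a factor; dividing leaves 7m^3+93m^2+245m-225.
Continuing, m = -5 is a root, so (m+5) divides it; the quotient is 7m^2+58m-45.
The remaining quadratic factors as (m+9)(7m-5).

(7m-5)(m+5)(m+9)(m-14)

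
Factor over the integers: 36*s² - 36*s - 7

(6*s + 1)*(6*s - 7)

Need a pair with product 36·(-7) = -252 and sum -36: that's -42 and 6.
Split the middle term: 36*s² - 42*s + 6*s - 7 = 6*s*(6*s - 7) + (6*s - 7).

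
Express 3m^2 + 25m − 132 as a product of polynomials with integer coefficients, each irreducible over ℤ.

Need a pair with product 3·(−132) = −396 and sum 25: that's 36 and −11.
Split the middle term: 3m^2 + 36m − 11m − 132 = 3m(m + 12) − 11(m + 12).

(3m − 11)(m + 12)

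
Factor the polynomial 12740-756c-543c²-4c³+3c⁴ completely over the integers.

Trying the rational-root candidates, c = 13/3 is a root, so (3c-13) divides it; the quotient is c³+3c²-168c-980.
Continuing, c = -10 is a root, giving the factor (c+10) and quotient c²-7c-98.
The remaining quadratic factors as (c-14)(c+7).

(3c-13)(c+10)(c+7)(c-14)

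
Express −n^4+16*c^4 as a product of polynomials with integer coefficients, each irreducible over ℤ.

(2*c+n)*(2*c−n)*(4*c^2+n^2)

(2*c)⁴ − (n)⁴ = ((2*c)² − (n)²)((2*c)² + (n)²); the first factor splits again, the second (4*c^2+n^2) is irreducible.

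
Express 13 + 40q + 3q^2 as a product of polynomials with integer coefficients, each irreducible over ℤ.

(3q + 1)(q + 13)

Need a pair with product 3·13 = 39 and sum 40: that's 1 and 39.
Split the middle term: 3q^2 + q + 39q + 13 = q(3q + 1) + 13(3q + 1).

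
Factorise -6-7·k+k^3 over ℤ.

Testing divisors of the constant over divisors of the leading coefficient, k = 3 is a root, giving the factor (k-3) and quotient k^2+3·k+2.
The remaining quadratic factors as (k+2)(k+1).

(k+1)·(k+2)·(k-3)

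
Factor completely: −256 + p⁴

(p)⁴ − (4)⁴ = ((p)² − (4)²)((p)² + (4)²); the first factor splits again, the second (p² + 16) is irreducible.

(p + 4)*(p − 4)*(p² + 16)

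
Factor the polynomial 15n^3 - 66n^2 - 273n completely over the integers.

3n(5n + 13)(n - 7)

Pull out the common factor 3n, then factor the remaining trinomial.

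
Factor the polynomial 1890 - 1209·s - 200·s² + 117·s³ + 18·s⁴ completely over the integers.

(2·s + 9)·(3·s - 5)·(3·s - 7)·(s + 6)

Trying the rational-root candidates, s = -6 is a root, giving the factor (s + 6) and quotient 18·s³ + 9·s² - 254·s + 315.
Next, s = -9/2 is a root, giving the factor (2·s + 9) and quotient 9·s² - 36·s + 35.
The remaining quadratic factors as (3·s - 7)(3·s - 5).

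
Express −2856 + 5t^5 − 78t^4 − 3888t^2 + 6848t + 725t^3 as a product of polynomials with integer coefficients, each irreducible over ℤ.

Testing divisors of the constant over divisors of the leading coefficient, t = 2 is a root, so (t − 2) is a factor; dividing leaves 5t^4 − 68t^3 + 589t^2 − 2710t + 1428.
Then t = 3/5 is a root, so (5t − 3) is a factor; dividing leaves t^3 − 13t^2 + 110t − 476.
Then t = 7 is a root, giving the factor (t − 7) and quotient t^2 − 6t + 68.
The quadratic t^2 − 6t + 68 has discriminant −236 < 0 and is irreducible over ℤ.

(5t − 3)(t − 2)(t − 7)(t^2 − 6t + 68)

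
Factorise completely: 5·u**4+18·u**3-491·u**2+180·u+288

(5·u+3)·(u+12)·(u-1)·(u-8)

Among the possible rational roots, u = -3/5 is a root, giving the factor (5·u+3) and quotient u**3+3·u**2-100·u+96.
Next, u = 1 is a root, so (u-1) divides it; the quotient is u**2+4·u-96.
The remaining quadratic factors as (u+12)(u-8).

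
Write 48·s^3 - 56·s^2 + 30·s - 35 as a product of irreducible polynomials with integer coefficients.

Group as (48·s^3 + 30·s) + (-56·s^2 - 35) = 6·s·(8·s^2 + 5) - 7·(8·s^2 + 5).
Both groups share the factor (8·s^2 + 5).

(6·s - 7)·(8·s^2 + 5)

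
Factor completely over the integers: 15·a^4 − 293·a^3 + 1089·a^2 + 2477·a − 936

By the rational root theorem, a = 8 is a root, giving the factor (a − 8) and quotient 15·a^3 − 173·a^2 − 295·a + 117.
Next, a = 13 is a root, so (a − 13) is a factor; dividing leaves 15·a^2 + 22·a − 9.
The remaining quadratic factors as (3·a − 1)(5·a + 9).

(3·a − 1)·(5·a + 9)·(a − 13)·(a − 8)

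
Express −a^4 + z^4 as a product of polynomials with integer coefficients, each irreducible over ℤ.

Write as (z^2)² − (a^2)², then factor z^2 − a^2 once more.

(z − a)*(z + a)*(z^2 + a^2)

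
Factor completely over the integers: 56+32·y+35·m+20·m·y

(4·y+7)·(5·m+8)

Group as (20·m·y+35·m) + (32·y+56) = 5·m·(4·y+7) + 8·(4·y+7).
Both groups share the factor (4·y+7).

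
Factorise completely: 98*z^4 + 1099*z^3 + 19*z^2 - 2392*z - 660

Trying the rational-root candidates, z = -10/7 is a root, so (7*z + 10) divides it; the quotient is 14*z^3 + 137*z^2 - 193*z - 66.
Continuing, z = -11 is a root, giving the factor (z + 11) and quotient 14*z^2 - 17*z - 6.
The remaining quadratic factors as (7*z + 2)(2*z - 3).

(2*z - 3)*(7*z + 10)*(7*z + 2)*(z + 11)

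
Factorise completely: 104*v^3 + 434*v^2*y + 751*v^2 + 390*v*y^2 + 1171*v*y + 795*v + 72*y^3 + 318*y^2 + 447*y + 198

(13*v + 12*y + 11)*(8*v + 2*y + 3)*(v + 3*y + 6)

Group: 13*v*(8*v^2 + 26*v*y + 51*v + 6*y^2 + 21*y + 18) + (12*y + 11)*(8*v^2 + 26*v*y + 51*v + 6*y^2 + 21*y + 18); both groups contain (8*v^2 + 26*v*y + 51*v + 6*y^2 + 21*y + 18), so (13*v + 12*y + 11) is a factor with cofactor 8*v^2 + 26*v*y + 51*v + 6*y^2 + 21*y + 18.
The cofactor groups again: 8*v^2 + 26*v*y + 51*v + 6*y^2 + 21*y + 18 = 8*v*(v + 3*y + 6) + (2*y + 3)*(v + 3*y + 6); both groups contain (v + 3*y + 6), giving (8*v + 2*y + 3)*(v + 3*y + 6).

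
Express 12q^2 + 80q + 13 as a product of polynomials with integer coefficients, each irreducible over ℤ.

(2q + 13)(6q + 1)

Need a pair with product 12·13 = 156 and sum 80: that's 2 and 78.
Split the middle term: 12q^2 + 2q + 78q + 13 = 2q(6q + 1) + 13(6q + 1).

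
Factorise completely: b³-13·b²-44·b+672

Among the possible rational roots, b = 8 is a root, so (b-8) divides it; the quotient is b²-5·b-84.
The remaining quadratic factors as (b-12)(b+7).

(b+7)·(b-12)·(b-8)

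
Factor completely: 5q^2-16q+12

Need a pair with product 5·12 = 60 and sum -16: that's -6 and -10.
Split the middle term: 5q^2-6q - 10q+12 = q(5q-6) - 2(5q-6).

(5q-6)(q-2)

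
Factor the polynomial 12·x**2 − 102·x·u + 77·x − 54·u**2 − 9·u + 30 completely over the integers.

Group: 12·x·(x − 9·u + 6) + (6·u + 5)·(x − 9·u + 6); both groups contain (x − 9·u + 6).

(x − 9·u + 6)·(12·x + 6·u + 5)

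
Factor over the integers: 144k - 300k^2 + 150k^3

Pull out the common factor 6k, then factor the remaining trinomial.

6k(5k - 4)(5k - 6)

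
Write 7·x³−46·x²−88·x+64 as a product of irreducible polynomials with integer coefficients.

Among the possible rational roots, x = 8 is a root, so (x−8) divides it; the quotient is 7·x²+10·x−8.
The remaining quadratic factors as (x+2)(7·x−4).

(7·x−4)·(x+2)·(x−8)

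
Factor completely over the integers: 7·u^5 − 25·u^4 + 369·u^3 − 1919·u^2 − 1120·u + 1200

Trying the rational-root candidates, u = 5 is a root, so (u − 5) is a factor; dividing leaves 7·u^4 + 10·u^3 + 419·u^2 + 176·u − 240.
Next, u = 4/7 is a root, so (7·u − 4) is a factor; dividing leaves u^3 + 2·u^2 + 61·u + 60.
Continuing, u = −1 is a root, so (u + 1) divides it; the quotient is u^2 + u + 60.
The quadratic u^2 + u + 60 has discriminant −239 < 0 and is irreducible over ℤ.

(7·u − 4)·(u + 1)·(u − 5)·(u^2 + u + 60)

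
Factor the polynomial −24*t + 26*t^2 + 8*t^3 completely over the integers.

Pull out the common factor 2*t, then factor the remaining trinomial.

2*t*(4*t − 3)*(t + 4)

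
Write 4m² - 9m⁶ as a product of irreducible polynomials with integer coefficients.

-m²(3m² + 2)(3m² - 2)

Factor out m² first: what remains is -9m⁴ + 4.
Recognize a difference of squares with the parts 2 and 3m².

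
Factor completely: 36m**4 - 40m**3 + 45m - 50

(9m - 10)(4m**3 + 5)

Group as (36m**4 + 45m) + (-40m**3 - 50) = 9m(4m**3 + 5) - 10(4m**3 + 5).
Both groups share the factor (4m**3 + 5).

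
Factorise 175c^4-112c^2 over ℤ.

Factor out 7c^2, leaving 25c^2-16, which is a difference of two squares.

7c^2(5c+4)(5c-4)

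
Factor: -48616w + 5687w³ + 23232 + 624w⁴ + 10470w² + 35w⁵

Among the possible rational roots, w = -6 is a root, so (w + 6) is a factor; dividing leaves 35w⁴ + 414w³ + 3203w² - 8748w + 3872.
Continuing, w = 4/7 is a root, so (7w - 4) is a factor; dividing leaves 5w³ + 62w² + 493w - 968.
Continuing, w = 8/5 is a root, so (5w - 8) is a factor; dividing leaves w² + 14w + 121.
The quadratic w² + 14w + 121 has discriminant -288 < 0 and is irreducible over ℤ.

(5w - 8)(7w - 4)(w + 6)(w² + 14w + 121)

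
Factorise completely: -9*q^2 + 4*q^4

q^2*(2*q + 3)*(2*q - 3)

Pull out the common factor q^2, leaving 4*q^2 - 9.
Recognize a difference of squares with the parts 2*q and 3.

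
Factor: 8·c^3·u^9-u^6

u^6·(2·c·u-1)·(4·c^2·u^2+2·c·u+1)

Pull out the common factor u^6, leaving 8·c^3·u^3-1.
Recognize a difference of cubes with the parts 2·c·u and 1.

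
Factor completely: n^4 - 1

(n + 1)(n - 1)(n^2 + 1)

Write as (n^2)² − (1)², then factor n^2 - 1 once more.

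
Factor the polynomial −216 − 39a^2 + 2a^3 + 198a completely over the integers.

Trying the rational-root candidates, a = 6 is a root, so (a − 6) divides it; the quotient is 2a^2 − 27a + 36.
The remaining quadratic factors as (a − 12)(2a − 3).

(2a − 3)(a − 12)(a − 6)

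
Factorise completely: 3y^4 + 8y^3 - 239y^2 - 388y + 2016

(3y - 7)(y + 4)(y + 9)(y - 8)

Testing divisors of the constant over divisors of the leading coefficient, y = 8 is a root, so (y - 8) is a factor; dividing leaves 3y^3 + 32y^2 + 17y - 252.
Then y = -9 is a root, giving the factor (y + 9) and quotient 3y^2 + 5y - 28.
The remaining quadratic factors as (y + 4)(3y - 7).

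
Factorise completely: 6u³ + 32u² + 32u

Pull out the common factor 2u, then factor the remaining trinomial.

2u(3u + 4)(u + 4)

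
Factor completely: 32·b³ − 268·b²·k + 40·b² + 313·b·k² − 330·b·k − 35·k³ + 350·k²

(4·b − 5·k)·(8·b − k + 10)·(b − 7·k)

Group: 4·b·(8·b² − 57·b·k + 10·b + 7·k² − 70·k) − 5·k·(8·b² − 57·b·k + 10·b + 7·k² − 70·k); both groups contain (8·b² − 57·b·k + 10·b + 7·k² − 70·k), so (4·b − 5·k) is a factor with cofactor 8·b² − 57·b·k + 10·b + 7·k² − 70·k.
The cofactor groups again: 8·b² − 57·b·k + 10·b + 7·k² − 70·k = 8·b·(b − 7·k) + (−k + 10)·(b − 7·k); both groups contain (b − 7·k), giving (8·b − k + 10)·(b − 7·k).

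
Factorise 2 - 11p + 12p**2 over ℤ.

Need a pair with product 12·2 = 24 and sum -11: that's -3 and -8.
Split the middle term: 12p**2 - 3p - 8p + 2 = 3p(4p - 1) - 2(4p - 1).

(3p - 2)(4p - 1)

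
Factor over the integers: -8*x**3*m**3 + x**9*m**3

m**3*x**3*(x**2 - 2)*(x**4 + 2*x**2 + 4)

Factor out x**3*m**3 first: what remains is x**6 - 8.
Recognize a difference of cubes with the parts x**2 and 2.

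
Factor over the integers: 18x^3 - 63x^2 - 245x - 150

(3x + 5)(6x + 5)(x - 6)

By the rational root theorem, x = -5/6 is a root, so (6x + 5) is a factor; dividing leaves 3x^2 - 13x - 30.
The remaining quadratic factors as (3x + 5)(x - 6).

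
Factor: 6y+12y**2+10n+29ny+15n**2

(3n+4y+2)(5n+3y)

Group: 3n(5n+3y) + (4y+2)(5n+3y); both groups contain (5n+3y).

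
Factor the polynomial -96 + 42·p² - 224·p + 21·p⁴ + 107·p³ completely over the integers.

Testing divisors of the constant over divisors of the leading coefficient, p = -3/7 is a root, so (7·p + 3) is a factor; dividing leaves 3·p³ + 14·p² - 32.
Next, p = 4/3 is a root, so (3·p - 4) is a factor; dividing leaves p² + 6·p + 8.
The remaining quadratic factors as (p + 2)(p + 4).

(3·p - 4)·(7·p + 3)·(p + 2)·(p + 4)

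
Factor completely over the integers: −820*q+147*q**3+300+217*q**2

(3*q+10)*(7*q−10)*(7*q−3)

By the rational root theorem, q = 3/7 is a root, so (7*q−3) divides it; the quotient is 21*q**2+40*q−100.
The remaining quadratic factors as (7*q−10)(3*q+10).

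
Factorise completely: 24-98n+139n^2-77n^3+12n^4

(3n-2)(4n-3)(n-1)(n-4)

By the rational root theorem, n = 2/3 is a root, so (3n-2) is a factor; dividing leaves 4n^3-23n^2+31n-12.
Then n = 4 is a root, so (n-4) divides it; the quotient is 4n^2-7n+3.
The remaining quadratic factors as (n-1)(4n-3).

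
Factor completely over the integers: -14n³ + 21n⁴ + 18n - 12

(3n - 2)(7n³ + 6)

Group as (21n⁴ + 18n) + (-14n³ - 12) = 3n(7n³ + 6) - 2(7n³ + 6).
Both groups share the factor (7n³ + 6).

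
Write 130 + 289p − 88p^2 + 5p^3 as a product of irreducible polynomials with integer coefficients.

(5p + 2)(p − 13)(p − 5)

By the rational root theorem, p = 5 is a root, so (p − 5) divides it; the quotient is 5p^2 − 63p − 26.
The remaining quadratic factors as (5p + 2)(p − 13).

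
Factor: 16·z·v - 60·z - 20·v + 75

(4·v - 15)·(4·z - 5)

Group as (16·z·v - 60·z) + (-20·v + 75) = 4·z·(4·v - 15) - 5·(4·v - 15).
Both groups share the factor (4·v - 15).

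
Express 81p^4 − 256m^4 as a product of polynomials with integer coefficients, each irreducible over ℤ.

(3p − 4m)(3p + 4m)(9p^2 + 16m^2)

Write as (9p^2)² − (16m^2)², then factor 9p^2 − 16m^2 once more.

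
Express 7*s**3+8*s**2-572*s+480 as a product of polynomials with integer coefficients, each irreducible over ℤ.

Testing divisors of the constant over divisors of the leading coefficient, s = 6/7 is a root, so (7*s-6) divides it; the quotient is s**2+2*s-80.
The remaining quadratic factors as (s+10)(s-8).

(7*s-6)*(s+10)*(s-8)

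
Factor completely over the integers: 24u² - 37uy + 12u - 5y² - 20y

(3u - 5y)(8u + y + 4)

Group: 3u(8u + y + 4) - 5y(8u + y + 4); both groups contain (8u + y + 4).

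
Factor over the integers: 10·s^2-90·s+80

10·(s-1)·(s-8)

Pull out the common factor 10, then factor the remaining trinomial.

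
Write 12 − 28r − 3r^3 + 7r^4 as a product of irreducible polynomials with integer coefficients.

(7r − 3)(r^3 − 4)

Group as (7r^4 − 28r) + (−3r^3 + 12) = 7r(r^3 − 4) − 3(r^3 − 4).
Both groups share the factor (r^3 − 4).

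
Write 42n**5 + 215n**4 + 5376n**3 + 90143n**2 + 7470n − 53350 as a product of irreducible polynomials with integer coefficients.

(6n + 5)(7n − 5)(n + 11)(n**2 − 6n + 194)

Among the possible rational roots, n = 5/7 is a root, so (7n − 5) divides it; the quotient is 6n**4 + 35n**3 + 793n**2 + 13444n + 10670.
Next, n = −5/6 is a root, so (6n + 5) divides it; the quotient is n**3 + 5n**2 + 128n + 2134.
Continuing, n = −11 is a root, giving the factor (n + 11) and quotient n**2 − 6n + 194.
The quadratic n**2 − 6n + 194 has discriminant −740 < 0 and is irreducible over ℤ.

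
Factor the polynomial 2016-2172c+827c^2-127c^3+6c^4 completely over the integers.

(2c-7)(3c-8)(c-12)(c-3)

Among the possible rational roots, c = 3 is a root, so (c-3) is a factor; dividing leaves 6c^3-109c^2+500c-672.
Then c = 7/2 is a root, so (2c-7) divides it; the quotient is 3c^2-44c+96.
The remaining quadratic factors as (3c-8)(c-12).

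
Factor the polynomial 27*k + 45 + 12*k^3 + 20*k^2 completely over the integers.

(3*k + 5)*(4*k^2 + 9)

Group as (12*k^3 + 27*k) + (20*k^2 + 45) = 3*k*(4*k^2 + 9) + 5*(4*k^2 + 9).
Both groups share the factor (4*k^2 + 9).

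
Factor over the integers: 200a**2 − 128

Factor out 8, leaving 25a**2 − 16, which is a difference of two squares.

8(5a + 4)(5a − 4)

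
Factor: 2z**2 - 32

Pull out the common factor 2; z**2 - 16 is a difference of squares.

2(z + 4)(z - 4)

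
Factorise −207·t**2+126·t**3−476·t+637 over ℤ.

Among the possible rational roots, t = −13/7 is a root, so (7·t+13) divides it; the quotient is 18·t**2−63·t+49.
The remaining quadratic factors as (6·t−7)(3·t−7).

(3·t−7)·(6·t−7)·(7·t+13)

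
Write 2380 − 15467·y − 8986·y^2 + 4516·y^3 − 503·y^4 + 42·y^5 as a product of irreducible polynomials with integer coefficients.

Testing divisors of the constant over divisors of the leading coefficient, y = 4 is a root, so (y − 4) divides it; the quotient is 42·y^4 − 335·y^3 + 3176·y^2 + 3718·y − 595.
Then y = 1/7 is a root, so (7·y − 1) divides it; the quotient is 6·y^3 − 47·y^2 + 447·y + 595.
Then y = −7/6 is a root, giving the factor (6·y + 7) and quotient y^2 − 9·y + 85.
The quadratic y^2 − 9·y + 85 has discriminant −259 < 0 and is irreducible over ℤ.

(6·y + 7)·(7·y − 1)·(y − 4)·(y^2 − 9·y + 85)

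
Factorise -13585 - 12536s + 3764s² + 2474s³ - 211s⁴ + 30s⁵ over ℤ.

Trying the rational-root candidates, s = -1 is a root, so (s + 1) is a factor; dividing leaves 30s⁴ - 241s³ + 2715s² + 1049s - 13585.
Continuing, s = 11/5 is a root, so (5s - 11) is a factor; dividing leaves 6s³ - 35s² + 466s + 1235.
Next, s = -13/6 is a root, giving the factor (6s + 13) and quotient s² - 8s + 95.
The quadratic s² - 8s + 95 has discriminant -316 < 0 and is irreducible over ℤ.

(5s - 11)(6s + 13)(s + 1)(s² - 8s + 95)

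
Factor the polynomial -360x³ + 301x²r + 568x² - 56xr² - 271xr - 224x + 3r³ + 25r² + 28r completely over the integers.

Group: 9x(-40x² + 29xr + 32x - 3r² - 4r) + (-r - 7)(-40x² + 29xr + 32x - 3r² - 4r); both groups contain (-40x² + 29xr + 32x - 3r² - 4r), so (9x - r - 7) is a factor with cofactor -40x² + 29xr + 32x - 3r² - 4r.
The cofactor groups again: -40x² + 29xr + 32x - 3r² - 4r = -5x(8x - r) + (3r + 4)(8x - r); both groups contain (8x - r), giving -(5x - 3r - 4)(8x - r).

-(5x - 3r - 4)(8x - r)(9x - r - 7)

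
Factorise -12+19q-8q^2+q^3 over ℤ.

(q-1)(q-3)(q-4)

Among the possible rational roots, q = 4 is a root, so (q-4) is a factor; dividing leaves q^2-4q+3.
The remaining quadratic factors as (q-3)(q-1).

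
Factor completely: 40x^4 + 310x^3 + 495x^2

Pull out the common factor 5x^2, then factor the remaining trinomial.

5x^2(2x + 11)(4x + 9)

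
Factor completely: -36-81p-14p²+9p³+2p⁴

(2p+1)(p+3)(p+4)(p-3)

Trying the rational-root candidates, p = -1/2 is a root, giving the factor (2p+1) and quotient p³+4p²-9p-36.
Continuing, p = -3 is a root, so (p+3) is a factor; dividing leaves p²+p-12.
The remaining quadratic factors as (p-3)(p+4).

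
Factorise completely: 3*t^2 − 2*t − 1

Need a pair with product 3·(−1) = −3 and sum −2: that's −3 and 1.
Split the middle term: 3*t^2 − 3*t + t − 1 = 3*t*(t − 1) + (t − 1).

(3*t + 1)*(t − 1)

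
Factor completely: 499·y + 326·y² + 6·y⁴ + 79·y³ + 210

(2·y + 5)·(3·y + 2)·(y + 3)·(y + 7)

Trying the rational-root candidates, y = −7 is a root, giving the factor (y + 7) and quotient 6·y³ + 37·y² + 67·y + 30.
Next, y = −5/2 is a root, so (2·y + 5) divides it; the quotient is 3·y² + 11·y + 6.
The remaining quadratic factors as (y + 3)(3·y + 2).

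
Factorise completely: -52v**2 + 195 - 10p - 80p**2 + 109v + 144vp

-(13v - 10p + 15)(4v - 8p - 13)

Group: -13v(4v - 8p - 13) + (10p - 15)(4v - 8p - 13); both groups contain (4v - 8p - 13).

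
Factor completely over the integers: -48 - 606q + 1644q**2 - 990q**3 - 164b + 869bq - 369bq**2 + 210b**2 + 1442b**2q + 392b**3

(14b + 11q - 8)(4b + 15q + 1)(7b - 6q + 6)

Group: 7b(56b**2 + 254bq - 18b + 165q**2 - 109q - 8) + (-6q + 6)(56b**2 + 254bq - 18b + 165q**2 - 109q - 8); both groups contain (56b**2 + 254bq - 18b + 165q**2 - 109q - 8), so (7b - 6q + 6) is a factor with cofactor 56b**2 + 254bq - 18b + 165q**2 - 109q - 8.
The cofactor groups again: 56b**2 + 254bq - 18b + 165q**2 - 109q - 8 = 4b(14b + 11q - 8) + (15q + 1)(14b + 11q - 8); both groups contain (14b + 11q - 8), giving (4b + 15q + 1)(14b + 11q - 8).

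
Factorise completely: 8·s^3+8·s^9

Every term has a factor of 8·s^3; factoring it out leaves s^6+1.
Recognize a sum of cubes with the parts 1 and s^2.

8·s^3·(s^2+1)·(s^4-s^2+1)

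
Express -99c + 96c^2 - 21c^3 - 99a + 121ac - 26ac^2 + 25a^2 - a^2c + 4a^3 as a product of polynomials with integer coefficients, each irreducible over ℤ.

Group: a(4a^2 + 11ac - 11a + 7c^2 - 11c) + (-3c + 9)(4a^2 + 11ac - 11a + 7c^2 - 11c); both groups contain (4a^2 + 11ac - 11a + 7c^2 - 11c), so (a - 3c + 9) is a factor with cofactor 4a^2 + 11ac - 11a + 7c^2 - 11c.
The cofactor groups again: 4a^2 + 11ac - 11a + 7c^2 - 11c = 4a(a + c) + (7c - 11)(a + c); both groups contain (a + c), giving (4a + 7c - 11)(a + c).

(4a + 7c - 11)(a + c)(a - 3c + 9)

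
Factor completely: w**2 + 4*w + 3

Two integers with product 3 and sum 4 are 3 and 1.

(w + 1)*(w + 3)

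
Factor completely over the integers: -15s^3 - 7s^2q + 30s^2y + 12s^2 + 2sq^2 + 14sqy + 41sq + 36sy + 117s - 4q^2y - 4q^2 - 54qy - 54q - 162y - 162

-(5s - q - 9)(3s + 2q + 9)(s - 2y - 2)

Group: 5s(-3s^2 - 2sq + 6sy - 3s + 4qy + 4q + 18y + 18) + (-q - 9)(-3s^2 - 2sq + 6sy - 3s + 4qy + 4q + 18y + 18); both groups contain (-3s^2 - 2sq + 6sy - 3s + 4qy + 4q + 18y + 18), so (5s - q - 9) is a factor with cofactor -3s^2 - 2sq + 6sy - 3s + 4qy + 4q + 18y + 18.
The cofactor groups again: -3s^2 - 2sq + 6sy - 3s + 4qy + 4q + 18y + 18 = -s(3s + 2q + 9) + (2y + 2)(3s + 2q + 9); both groups contain (3s + 2q + 9), giving -(s - 2y - 2)(3s + 2q + 9).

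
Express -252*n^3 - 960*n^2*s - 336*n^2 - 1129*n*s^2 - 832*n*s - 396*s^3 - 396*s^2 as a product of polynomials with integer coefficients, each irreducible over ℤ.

Group: 6*n*(-42*n^2 - 83*n*s - 56*n - 36*s^2 - 36*s) + 11*s*(-42*n^2 - 83*n*s - 56*n - 36*s^2 - 36*s); both groups contain (-42*n^2 - 83*n*s - 56*n - 36*s^2 - 36*s), so (6*n + 11*s) is a factor with cofactor -42*n^2 - 83*n*s - 56*n - 36*s^2 - 36*s.
The cofactor groups again: -42*n^2 - 83*n*s - 56*n - 36*s^2 - 36*s = -14*n*(3*n + 4*s + 4) - 9*s*(3*n + 4*s + 4); both groups contain (3*n + 4*s + 4), giving -(14*n + 9*s)*(3*n + 4*s + 4).

-(14*n + 9*s)*(3*n + 4*s + 4)*(6*n + 11*s)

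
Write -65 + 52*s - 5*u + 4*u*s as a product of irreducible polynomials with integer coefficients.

(4*s - 5)*(u + 13)

Group as (4*u*s - 5*u) + (52*s - 65) = u*(4*s - 5) + 13*(4*s - 5).
Both groups share the factor (4*s - 5).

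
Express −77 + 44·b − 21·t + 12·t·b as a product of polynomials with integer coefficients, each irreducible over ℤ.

Group as (12·t·b − 21·t) + (44·b − 77) = 3·t·(4·b − 7) + 11·(4·b − 7).
Both groups share the factor (4·b − 7).

(3·t + 11)·(4·b − 7)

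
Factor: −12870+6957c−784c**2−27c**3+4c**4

(4c−11)(c+15)(c−13)(c−6)

By the rational root theorem, c = 6 is a root, so (c−6) divides it; the quotient is 4c**3−3c**2−802c+2145.
Next, c = 13 is a root, so (c−13) is a factor; dividing leaves 4c**2+49c−165.
The remaining quadratic factors as (c+15)(4c−11).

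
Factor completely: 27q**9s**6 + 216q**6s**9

Pull out the common factor 27q**6s**6, leaving q**3 + 8s**3.
Recognize a sum of cubes with the parts q and 2s.

27q**6s**6(q + 2s)(q**2 - 2qs + 4s**2)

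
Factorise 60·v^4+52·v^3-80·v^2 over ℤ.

4·v^2·(3·v+5)·(5·v-4)

Pull out the common factor 4·v^2, then factor the remaining trinomial.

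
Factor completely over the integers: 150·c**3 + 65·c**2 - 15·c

5·c·(5·c + 3)·(6·c - 1)

Pull out the common factor 5·c, then factor the remaining trinomial.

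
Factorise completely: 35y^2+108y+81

(5y+9)(7y+9)

Need a pair with product 35·81 = 2835 and sum 108: that's 45 and 63.
Split the middle term: 35y^2+45y + 63y+81 = 5y(7y+9) + 9(7y+9).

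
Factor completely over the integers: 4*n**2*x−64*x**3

Pull out the common factor 4*x; n**2−16*x**2 is a difference of squares.

4*x*(n+4*x)*(n−4*x)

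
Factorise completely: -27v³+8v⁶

Pull out the common factor v³, leaving 8v³-27.
Recognize a difference of cubes with the parts 2v and 3.

v³(2v-3)(4v²+6v+9)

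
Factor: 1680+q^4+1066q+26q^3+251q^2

Among the possible rational roots, q = -7 is a root, so (q+7) is a factor; dividing leaves q^3+19q^2+118q+240.
Then q = -8 is a root, giving the factor (q+8) and quotient q^2+11q+30.
The remaining quadratic factors as (q+5)(q+6).

(q+5)(q+6)(q+7)(q+8)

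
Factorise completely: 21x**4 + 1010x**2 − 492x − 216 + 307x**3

By the rational root theorem, x = −9 is a root, so (x + 9) divides it; the quotient is 21x**3 + 118x**2 − 52x − 24.
Next, x = 2/3 is a root, giving the factor (3x − 2) and quotient 7x**2 + 44x + 12.
The remaining quadratic factors as (x + 6)(7x + 2).

(3x − 2)(7x + 2)(x + 6)(x + 9)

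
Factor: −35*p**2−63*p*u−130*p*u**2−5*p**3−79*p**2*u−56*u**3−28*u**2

Group: p*(−5*p**2−74*p*u−35*p−56*u**2−28*u) + u*(−5*p**2−74*p*u−35*p−56*u**2−28*u); both groups contain (−5*p**2−74*p*u−35*p−56*u**2−28*u), so (p+u) is a factor with cofactor −5*p**2−74*p*u−35*p−56*u**2−28*u.
The cofactor groups again: −5*p**2−74*p*u−35*p−56*u**2−28*u = −p*(5*p+4*u) + (−14*u−7)*(5*p+4*u); both groups contain (5*p+4*u), giving −(p+14*u+7)*(5*p+4*u).

−(5*p+4*u)*(p+14*u+7)*(p+u)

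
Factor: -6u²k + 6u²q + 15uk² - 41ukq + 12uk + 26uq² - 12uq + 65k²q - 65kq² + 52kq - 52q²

Group: 2u(-3uk + 3uq - 13kq + 13q²) + (-5k - 4)(-3uk + 3uq - 13kq + 13q²); both groups contain (-3uk + 3uq - 13kq + 13q²), so (2u - 5k - 4) is a factor with cofactor -3uk + 3uq - 13kq + 13q².
The cofactor groups again: -3uk + 3uq - 13kq + 13q² = -k(3u + 13q) + q(3u + 13q); both groups contain (3u + 13q), giving -(k - q)(3u + 13q).

-(2u - 5k - 4)(3u + 13q)(k - q)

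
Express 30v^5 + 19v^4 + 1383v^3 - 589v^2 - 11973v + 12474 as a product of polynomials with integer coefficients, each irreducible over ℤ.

(5v - 11)(6v - 7)(v + 3)(v^2 + v + 54)

By the rational root theorem, v = -3 is a root, so (v + 3) divides it; the quotient is 30v^4 - 71v^3 + 1596v^2 - 5377v + 4158.
Continuing, v = 7/6 is a root, so (6v - 7) is a factor; dividing leaves 5v^3 - 6v^2 + 259v - 594.
Next, v = 11/5 is a root, so (5v - 11) divides it; the quotient is v^2 + v + 54.
The quadratic v^2 + v + 54 has discriminant -215 < 0 and is irreducible over ℤ.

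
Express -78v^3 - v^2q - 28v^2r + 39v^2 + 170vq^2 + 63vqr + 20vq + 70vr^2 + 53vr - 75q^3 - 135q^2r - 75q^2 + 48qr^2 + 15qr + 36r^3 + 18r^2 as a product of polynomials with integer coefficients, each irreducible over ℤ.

Group: 3v(-26v^2 + 43vq + 8vr + 13v - 15q^2 - 21qr - 15q + 18r^2 + 9r) + (5q + 2r)(-26v^2 + 43vq + 8vr + 13v - 15q^2 - 21qr - 15q + 18r^2 + 9r); both groups contain (-26v^2 + 43vq + 8vr + 13v - 15q^2 - 21qr - 15q + 18r^2 + 9r), so (3v + 5q + 2r) is a factor with cofactor -26v^2 + 43vq + 8vr + 13v - 15q^2 - 21qr - 15q + 18r^2 + 9r.
The cofactor groups again: -26v^2 + 43vq + 8vr + 13v - 15q^2 - 21qr - 15q + 18r^2 + 9r = -2v(13v - 15q + 9r) + (q + 2r + 1)(13v - 15q + 9r); both groups contain (13v - 15q + 9r), giving -(2v - q - 2r - 1)(13v - 15q + 9r).

-(13v - 15q + 9r)(2v - q - 2r - 1)(3v + 5q + 2r)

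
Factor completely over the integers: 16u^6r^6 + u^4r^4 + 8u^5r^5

r^4u^4(4ur + 1)^2

Every term has a factor of u^4r^4; factoring it out leaves 16u^2r^2 + 8ur + 1.
Recognize a perfect-square trinomial with the parts 4ur and 1.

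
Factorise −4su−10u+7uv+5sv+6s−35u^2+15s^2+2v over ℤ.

(3s−5u+v)(5s+7u+2)

Group: 3s(5s+7u+2) + (−5u+v)(5s+7u+2); both groups contain (5s+7u+2).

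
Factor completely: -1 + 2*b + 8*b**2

(2*b + 1)*(4*b - 1)

Need a pair with product 8·(-1) = -8 and sum 2: that's -2 and 4.
Split the middle term: 8*b**2 - 2*b + 4*b - 1 = 2*b*(4*b - 1) + (4*b - 1).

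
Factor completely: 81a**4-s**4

Write as (9a**2)² − (s**2)², then factor 9a**2-s**2 once more.

(3a+s)(3a-s)(9a**2+s**2)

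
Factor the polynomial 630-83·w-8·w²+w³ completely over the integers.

(w+9)·(w-10)·(w-7)

Testing divisors of the constant over divisors of the leading coefficient, w = 7 is a root, so (w-7) divides it; the quotient is w²-w-90.
The remaining quadratic factors as (w+9)(w-10).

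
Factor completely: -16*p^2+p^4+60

Substitute u = p^2 to get a quadratic in u, then factor.
p^2-6 is irreducible over ℤ (6 is not a perfect square).
p^2-10 is irreducible over ℤ (10 is not a perfect square).

(p^2-10)*(p^2-6)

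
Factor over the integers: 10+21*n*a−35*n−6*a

(3*a−5)*(7*n−2)

Group as (21*n*a−35*n) + (−6*a+10) = 7*n*(3*a−5) − 2*(3*a−5).
Both groups share the factor (3*a−5).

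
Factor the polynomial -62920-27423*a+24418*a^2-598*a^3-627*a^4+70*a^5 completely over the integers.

(2*a+11)*(5*a-13)*(7*a+8)*(a^2-13*a+55)

By the rational root theorem, a = -8/7 is a root, so (7*a+8) is a factor; dividing leaves 10*a^4-101*a^3+30*a^2+3454*a-7865.
Next, a = -11/2 is a root, so (2*a+11) divides it; the quotient is 5*a^3-78*a^2+444*a-715.
Continuing, a = 13/5 is a root, giving the factor (5*a-13) and quotient a^2-13*a+55.
The quadratic a^2-13*a+55 has discriminant -51 < 0 and is irreducible over ℤ.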